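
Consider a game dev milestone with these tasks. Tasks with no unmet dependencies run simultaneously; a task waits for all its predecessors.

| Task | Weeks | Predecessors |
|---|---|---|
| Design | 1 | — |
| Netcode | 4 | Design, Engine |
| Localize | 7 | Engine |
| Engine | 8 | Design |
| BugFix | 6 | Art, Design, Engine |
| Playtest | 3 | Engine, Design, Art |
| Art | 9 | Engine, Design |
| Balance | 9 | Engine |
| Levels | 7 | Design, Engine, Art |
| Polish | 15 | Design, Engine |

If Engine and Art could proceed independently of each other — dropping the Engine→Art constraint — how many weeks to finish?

24

Before: longest chain Design→Engine→Art→Levels = 1+8+9+7 = 25, finish 25.
Without Engine→Art, Art's earliest start moves from 9 to 1.
New critical path: Design→Engine→Polish = 1+8+15 = 24 ⇒ 24 weeks.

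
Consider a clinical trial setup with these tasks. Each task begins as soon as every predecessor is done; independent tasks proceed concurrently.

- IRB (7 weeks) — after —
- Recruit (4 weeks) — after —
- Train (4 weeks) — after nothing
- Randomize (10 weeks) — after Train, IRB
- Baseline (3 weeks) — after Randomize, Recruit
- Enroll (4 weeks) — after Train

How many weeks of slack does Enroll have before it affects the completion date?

The longest chain is IRB→Randomize→Baseline = 7+10+3 = 20; overall finish 20 weeks.
Longest path through Enroll: 8 weeks (earliest finish 8, latest finish 20).
So Enroll can slip 20 − 8 = 12 weeks.

12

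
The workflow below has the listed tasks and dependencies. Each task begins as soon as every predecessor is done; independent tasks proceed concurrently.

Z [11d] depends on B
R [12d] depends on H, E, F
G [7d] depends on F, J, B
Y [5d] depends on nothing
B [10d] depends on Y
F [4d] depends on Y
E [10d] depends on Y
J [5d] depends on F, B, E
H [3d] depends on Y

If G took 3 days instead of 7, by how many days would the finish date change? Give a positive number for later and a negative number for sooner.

0

Baseline: Y→B→J→G = 5+10+5+7 = 27 → 27 days.
G is on the critical path; changing it to 3 makes that path 23 days.
New critical path: Y→E→R = 5+10+12 = 27 ⇒ 27 days.
Change in finish: 27 − 27 = +0 days.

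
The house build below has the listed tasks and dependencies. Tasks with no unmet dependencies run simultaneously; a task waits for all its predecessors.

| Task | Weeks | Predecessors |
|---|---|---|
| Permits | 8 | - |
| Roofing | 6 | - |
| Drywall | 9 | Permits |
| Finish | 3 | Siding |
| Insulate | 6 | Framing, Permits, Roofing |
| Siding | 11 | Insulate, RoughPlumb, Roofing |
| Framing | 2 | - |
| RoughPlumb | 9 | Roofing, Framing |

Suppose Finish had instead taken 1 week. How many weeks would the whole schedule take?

27

Baseline: Roofing→RoughPlumb→Siding→Finish = 6+9+11+3 = 29 → 29 weeks.
Finish lies on that path, so at 1 week the path becomes 27 weeks.
No other chain overtakes it, so the finish is 27 weeks.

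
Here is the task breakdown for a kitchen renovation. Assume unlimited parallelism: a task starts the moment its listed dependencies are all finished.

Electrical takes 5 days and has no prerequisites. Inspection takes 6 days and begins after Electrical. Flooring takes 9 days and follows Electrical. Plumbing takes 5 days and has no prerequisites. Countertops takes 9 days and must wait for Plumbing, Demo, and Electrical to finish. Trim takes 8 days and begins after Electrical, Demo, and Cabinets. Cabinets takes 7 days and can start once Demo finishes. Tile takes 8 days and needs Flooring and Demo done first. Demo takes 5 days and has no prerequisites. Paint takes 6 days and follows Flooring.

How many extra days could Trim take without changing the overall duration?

The longest chain is Electrical→Flooring→Tile = 5+9+8 = 22; overall finish 22 days.
Longest path through Trim: 20 days (earliest finish 20, latest finish 22).
So Trim can slip 22 − 20 = 2 days.

2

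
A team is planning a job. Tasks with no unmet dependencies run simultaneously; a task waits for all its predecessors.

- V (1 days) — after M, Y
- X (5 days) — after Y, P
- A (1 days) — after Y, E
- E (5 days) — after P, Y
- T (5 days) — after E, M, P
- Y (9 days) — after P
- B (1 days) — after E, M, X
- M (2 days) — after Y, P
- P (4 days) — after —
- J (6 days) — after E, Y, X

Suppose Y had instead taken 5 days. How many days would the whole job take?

20

Actual critical path: P→Y→E→J = 4+9+5+6 = 24 ⇒ 24 days.
Y is on the critical path; changing it to 5 makes that path 20 days.
No other chain overtakes it, so the finish is 20 days.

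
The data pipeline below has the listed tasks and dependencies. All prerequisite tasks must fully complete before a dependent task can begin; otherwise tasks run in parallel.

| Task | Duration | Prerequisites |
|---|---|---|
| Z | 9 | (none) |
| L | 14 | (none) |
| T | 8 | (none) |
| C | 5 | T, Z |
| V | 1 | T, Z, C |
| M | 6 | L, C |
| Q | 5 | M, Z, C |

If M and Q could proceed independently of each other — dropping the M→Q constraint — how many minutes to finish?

20

Original critical path: Z→C→M→Q = 9+5+6+5 = 25 ⇒ 25 minutes.
Without M→Q, Q's earliest start moves from 20 to 14.
The longest chain is now Z→C→M = 9+5+6 = 20, so the job takes 20 minutes.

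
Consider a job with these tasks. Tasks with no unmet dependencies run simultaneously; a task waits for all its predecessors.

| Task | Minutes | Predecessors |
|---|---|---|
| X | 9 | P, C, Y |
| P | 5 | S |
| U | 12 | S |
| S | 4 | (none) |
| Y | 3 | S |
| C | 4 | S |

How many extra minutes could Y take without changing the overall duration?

2

S→P→X = 4+5+9 = 18 sets the makespan at 18 minutes.
The longest chain containing Y totals 16 minutes.
Float = 18 − 16 = 2.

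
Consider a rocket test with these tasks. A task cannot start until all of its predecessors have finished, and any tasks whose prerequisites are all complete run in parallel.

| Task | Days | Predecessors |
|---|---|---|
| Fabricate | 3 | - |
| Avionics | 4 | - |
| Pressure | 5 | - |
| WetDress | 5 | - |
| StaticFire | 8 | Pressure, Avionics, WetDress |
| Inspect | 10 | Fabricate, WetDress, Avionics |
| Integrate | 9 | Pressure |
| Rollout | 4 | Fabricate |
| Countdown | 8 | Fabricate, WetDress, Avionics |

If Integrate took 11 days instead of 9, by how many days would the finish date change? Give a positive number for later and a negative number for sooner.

1

The binding path is WetDress→Inspect = 5+10 = 15; finish at 15 days.
The longest path through Integrate is only 14 days, so Integrate has float 1.
New critical path: Pressure→Integrate = 5+11 = 16 ⇒ 16 days.
Change in finish: 16 − 15 = +1 days.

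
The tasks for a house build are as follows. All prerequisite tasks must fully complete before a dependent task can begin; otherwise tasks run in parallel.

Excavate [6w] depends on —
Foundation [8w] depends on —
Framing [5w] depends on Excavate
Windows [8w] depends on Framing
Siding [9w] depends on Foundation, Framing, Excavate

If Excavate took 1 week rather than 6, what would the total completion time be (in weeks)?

As given, the longest chain is Excavate→Framing→Siding = 6+5+9 = 20, so the finish is 20 weeks.
Excavate is on the critical path; changing it to 1 makes that path 15 weeks.
New critical path: Foundation→Siding = 8+9 = 17 ⇒ 17 weeks.

17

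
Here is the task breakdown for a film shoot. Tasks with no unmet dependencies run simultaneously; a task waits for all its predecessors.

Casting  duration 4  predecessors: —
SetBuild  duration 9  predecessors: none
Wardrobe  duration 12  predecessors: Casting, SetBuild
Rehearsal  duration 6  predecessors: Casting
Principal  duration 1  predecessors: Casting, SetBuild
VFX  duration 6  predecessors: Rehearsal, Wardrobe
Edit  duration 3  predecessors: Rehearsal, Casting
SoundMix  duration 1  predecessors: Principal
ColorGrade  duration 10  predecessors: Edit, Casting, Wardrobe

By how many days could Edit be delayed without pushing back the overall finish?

Critical path: SetBuild→Wardrobe→ColorGrade = 9+12+10 = 31, so the finish is 31 days.
Longest path through Edit: 23 days (earliest finish 13, latest finish 21).
So Edit can slip 21 − 13 = 8 days.

8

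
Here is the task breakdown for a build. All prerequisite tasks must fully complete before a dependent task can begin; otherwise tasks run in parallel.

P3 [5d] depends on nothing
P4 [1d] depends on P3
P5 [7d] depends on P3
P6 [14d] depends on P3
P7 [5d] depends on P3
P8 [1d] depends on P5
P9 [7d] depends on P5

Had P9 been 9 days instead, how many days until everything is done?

21

The binding path is P3→P5→P9 = 5+7+7 = 19; finish at 19 days.
Since P9 is critical, the +2 change carries straight to that chain (now 21 days).
That remains the longest chain; total 21 days.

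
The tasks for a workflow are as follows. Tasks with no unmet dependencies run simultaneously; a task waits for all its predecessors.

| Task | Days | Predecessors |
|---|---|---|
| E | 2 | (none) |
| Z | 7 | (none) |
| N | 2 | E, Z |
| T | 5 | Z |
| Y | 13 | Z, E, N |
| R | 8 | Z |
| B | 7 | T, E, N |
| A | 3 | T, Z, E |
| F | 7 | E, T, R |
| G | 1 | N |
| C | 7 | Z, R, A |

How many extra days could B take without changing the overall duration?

3

Z→N→Y = 7+2+13 = 22 sets the makespan at 22 days.
B finishes as early as 19 and must finish by 22.
Slack of B = 15 − 12 = 3 days.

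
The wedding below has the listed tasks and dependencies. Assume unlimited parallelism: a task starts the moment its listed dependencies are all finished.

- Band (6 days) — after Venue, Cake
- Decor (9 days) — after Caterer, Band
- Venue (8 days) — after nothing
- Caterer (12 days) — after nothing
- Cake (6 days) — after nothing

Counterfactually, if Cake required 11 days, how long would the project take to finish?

Critical path before the change: Venue→Band→Decor = 8+6+9 = 23 giving 23 days.
Cake is off the critical path — its longest chain is 21 days, giving 2 of slack.
Now Cake→Band→Decor = 11+6+9 = 26 is longest, so the finish becomes 26 days.

26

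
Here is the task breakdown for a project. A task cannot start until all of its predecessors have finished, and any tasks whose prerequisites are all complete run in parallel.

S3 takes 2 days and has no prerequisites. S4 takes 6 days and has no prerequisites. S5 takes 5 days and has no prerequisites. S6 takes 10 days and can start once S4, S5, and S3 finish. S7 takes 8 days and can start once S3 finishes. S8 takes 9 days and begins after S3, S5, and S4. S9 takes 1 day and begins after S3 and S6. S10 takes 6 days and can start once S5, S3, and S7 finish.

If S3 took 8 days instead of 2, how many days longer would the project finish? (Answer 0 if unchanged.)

Critical path before the change: S4→S6→S9 = 6+10+1 = 17 giving 17 days.
S3 is off the critical path — its longest chain is 16 days, giving 1 of slack.
The binding chain switches to S3→S7→S10 = 8+8+6 = 22; finish 22 days.
Change in finish: 22 − 17 = +5 days.

5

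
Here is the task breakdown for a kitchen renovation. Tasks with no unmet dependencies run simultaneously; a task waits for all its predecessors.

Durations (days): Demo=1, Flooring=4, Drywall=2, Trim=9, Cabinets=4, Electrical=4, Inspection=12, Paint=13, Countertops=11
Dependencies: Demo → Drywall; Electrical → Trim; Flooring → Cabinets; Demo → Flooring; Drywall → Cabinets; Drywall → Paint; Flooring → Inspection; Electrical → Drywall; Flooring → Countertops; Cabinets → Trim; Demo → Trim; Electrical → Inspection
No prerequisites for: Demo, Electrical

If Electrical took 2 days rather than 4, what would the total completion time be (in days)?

Baseline: Electrical→Drywall→Cabinets→Trim = 4+2+4+9 = 19 → 19 days.
Electrical is on the critical path; changing it to 2 makes that path 17 days.
New critical path: Demo→Flooring→Cabinets→Trim = 1+4+4+9 = 18 ⇒ 18 days.

18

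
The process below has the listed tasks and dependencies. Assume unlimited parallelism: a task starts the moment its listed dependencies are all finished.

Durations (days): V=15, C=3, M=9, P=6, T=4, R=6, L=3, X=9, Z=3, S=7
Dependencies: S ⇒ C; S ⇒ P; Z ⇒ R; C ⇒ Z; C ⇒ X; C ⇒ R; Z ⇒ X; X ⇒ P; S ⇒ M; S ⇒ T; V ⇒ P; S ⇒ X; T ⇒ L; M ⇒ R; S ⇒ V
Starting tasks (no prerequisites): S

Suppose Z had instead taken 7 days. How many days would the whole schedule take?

32

Critical path before the change: S→C→Z→X→P = 7+3+3+9+6 = 28 giving 28 days.
Z is on the critical path; changing it to 7 makes that path 32 days.
No other chain overtakes it, so the finish is 32 days.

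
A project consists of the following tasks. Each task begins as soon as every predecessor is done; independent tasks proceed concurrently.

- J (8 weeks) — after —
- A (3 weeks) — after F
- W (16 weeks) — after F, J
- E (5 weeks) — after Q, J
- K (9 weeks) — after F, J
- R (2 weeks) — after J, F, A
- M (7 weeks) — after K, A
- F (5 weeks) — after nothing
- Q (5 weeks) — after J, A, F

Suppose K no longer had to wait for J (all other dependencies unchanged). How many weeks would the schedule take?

24

Before: longest chain J→W = 8+16 = 24, finish 24.
Without J→K, K's earliest start moves from 8 to 5.
New critical path: J→W = 8+16 = 24 ⇒ 24 weeks.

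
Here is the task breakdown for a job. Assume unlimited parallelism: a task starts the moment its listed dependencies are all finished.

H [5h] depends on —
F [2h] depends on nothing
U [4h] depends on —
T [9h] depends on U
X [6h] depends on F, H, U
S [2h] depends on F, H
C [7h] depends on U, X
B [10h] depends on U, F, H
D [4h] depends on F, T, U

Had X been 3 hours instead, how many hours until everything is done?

Critical path before the change: H→X→C = 5+6+7 = 18 giving 18 hours.
X is on the critical path; changing it to 3 makes that path 15 hours.
Now U→T→D = 4+9+4 = 17 is longest, so the finish becomes 17 hours.

17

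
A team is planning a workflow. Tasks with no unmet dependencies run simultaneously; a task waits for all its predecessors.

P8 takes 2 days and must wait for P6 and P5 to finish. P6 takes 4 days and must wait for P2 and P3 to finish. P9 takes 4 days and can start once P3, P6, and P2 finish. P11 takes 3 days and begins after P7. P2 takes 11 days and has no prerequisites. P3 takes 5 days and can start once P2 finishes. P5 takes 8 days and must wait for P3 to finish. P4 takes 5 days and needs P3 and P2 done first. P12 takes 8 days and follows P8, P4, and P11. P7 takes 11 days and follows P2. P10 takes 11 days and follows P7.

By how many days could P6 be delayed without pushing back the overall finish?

P2→P3→P5→P8→P12 = 11+5+8+2+8 = 34 sets the makespan at 34 days.
P6 finishes as early as 20 and must finish by 24.
So P6 can slip 24 − 20 = 4 days.

4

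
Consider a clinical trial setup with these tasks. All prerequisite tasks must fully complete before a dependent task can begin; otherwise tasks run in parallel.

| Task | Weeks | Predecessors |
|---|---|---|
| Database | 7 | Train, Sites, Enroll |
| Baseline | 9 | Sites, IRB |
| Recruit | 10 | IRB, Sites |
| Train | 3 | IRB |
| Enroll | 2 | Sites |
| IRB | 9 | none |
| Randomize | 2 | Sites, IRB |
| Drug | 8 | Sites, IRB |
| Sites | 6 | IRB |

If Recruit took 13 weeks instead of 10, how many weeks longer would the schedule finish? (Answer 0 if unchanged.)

Actual critical path: IRB→Sites→Recruit = 9+6+10 = 25 ⇒ 25 weeks.
Recruit lies on that path, so at 13 weeks the path becomes 28 weeks.
That remains the longest chain; total 28 weeks.
Change in finish: 28 − 25 = +3 weeks.

3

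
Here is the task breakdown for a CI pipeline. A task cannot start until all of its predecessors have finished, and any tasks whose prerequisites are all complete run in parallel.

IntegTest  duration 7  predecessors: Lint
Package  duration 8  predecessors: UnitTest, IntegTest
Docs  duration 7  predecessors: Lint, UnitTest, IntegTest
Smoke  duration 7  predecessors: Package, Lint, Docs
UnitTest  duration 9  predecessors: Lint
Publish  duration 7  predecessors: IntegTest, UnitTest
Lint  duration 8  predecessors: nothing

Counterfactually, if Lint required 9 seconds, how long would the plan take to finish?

The binding path is Lint→UnitTest→Package→Smoke = 8+9+8+7 = 32; finish at 32 seconds.
Lint is on the critical path; changing it to 9 makes that path 33 seconds.
No other chain overtakes it, so the finish is 33 seconds.

33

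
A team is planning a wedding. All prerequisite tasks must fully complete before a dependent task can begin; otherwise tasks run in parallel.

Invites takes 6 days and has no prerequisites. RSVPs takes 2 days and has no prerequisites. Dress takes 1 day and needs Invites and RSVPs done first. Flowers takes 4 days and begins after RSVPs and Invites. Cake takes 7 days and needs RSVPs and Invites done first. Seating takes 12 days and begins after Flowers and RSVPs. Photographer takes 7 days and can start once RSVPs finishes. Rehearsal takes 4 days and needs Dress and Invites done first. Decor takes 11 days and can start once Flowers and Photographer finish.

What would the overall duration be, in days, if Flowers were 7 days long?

Actual critical path: Invites→Flowers→Seating = 6+4+12 = 22 ⇒ 22 days.
Flowers is on the critical path; changing it to 7 makes that path 25 days.
That remains the longest chain; total 25 days.

25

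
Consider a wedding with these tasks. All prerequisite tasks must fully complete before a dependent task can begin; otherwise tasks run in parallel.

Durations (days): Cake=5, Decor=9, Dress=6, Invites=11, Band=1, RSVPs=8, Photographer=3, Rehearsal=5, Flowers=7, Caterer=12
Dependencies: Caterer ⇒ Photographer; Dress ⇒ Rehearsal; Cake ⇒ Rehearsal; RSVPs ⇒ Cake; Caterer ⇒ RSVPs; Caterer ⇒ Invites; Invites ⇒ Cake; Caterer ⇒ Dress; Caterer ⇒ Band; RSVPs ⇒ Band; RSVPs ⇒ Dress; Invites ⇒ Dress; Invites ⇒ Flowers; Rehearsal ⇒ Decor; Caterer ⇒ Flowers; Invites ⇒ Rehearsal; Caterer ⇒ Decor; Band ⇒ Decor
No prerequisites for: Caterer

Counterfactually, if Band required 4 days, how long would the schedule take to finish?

43

As given, the longest chain is Caterer→Invites→Dress→Rehearsal→Decor = 12+11+6+5+9 = 43, so the finish is 43 days.
Band is off the critical path — its longest chain is 30 days, giving 13 of slack.
The critical path is still Caterer→Invites→Dress→Rehearsal→Decor; finish is now 43 days.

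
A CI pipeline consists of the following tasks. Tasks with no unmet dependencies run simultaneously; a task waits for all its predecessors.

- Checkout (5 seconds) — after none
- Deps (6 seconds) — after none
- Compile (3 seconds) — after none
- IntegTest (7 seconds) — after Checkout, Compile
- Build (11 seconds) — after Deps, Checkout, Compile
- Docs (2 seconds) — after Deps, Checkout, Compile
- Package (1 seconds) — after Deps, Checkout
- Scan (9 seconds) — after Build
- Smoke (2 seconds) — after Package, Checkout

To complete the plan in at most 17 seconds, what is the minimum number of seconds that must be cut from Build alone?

9

Current finish: 26 seconds; target: 17.
Build is on every critical path, so each second cut from Build cuts the finish by one (this holds down to a finish of 16).
Need 26 − 17 = 9 seconds off Build → Build becomes 2 seconds, finish becomes 17.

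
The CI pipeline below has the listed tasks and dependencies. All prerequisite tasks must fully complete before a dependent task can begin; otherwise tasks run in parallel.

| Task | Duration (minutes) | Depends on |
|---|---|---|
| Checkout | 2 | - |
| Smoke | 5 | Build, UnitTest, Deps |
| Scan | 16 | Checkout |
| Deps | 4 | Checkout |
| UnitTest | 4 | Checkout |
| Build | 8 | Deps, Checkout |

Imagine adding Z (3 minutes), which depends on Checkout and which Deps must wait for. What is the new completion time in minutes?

Originally the schedule takes 19 minutes.
With Z inserted, Deps now waits for max(Checkout, Z).
New critical path: Checkout→Z→Deps→Build→Smoke = 2+3+4+8+5 = 22 ⇒ 22 minutes.

22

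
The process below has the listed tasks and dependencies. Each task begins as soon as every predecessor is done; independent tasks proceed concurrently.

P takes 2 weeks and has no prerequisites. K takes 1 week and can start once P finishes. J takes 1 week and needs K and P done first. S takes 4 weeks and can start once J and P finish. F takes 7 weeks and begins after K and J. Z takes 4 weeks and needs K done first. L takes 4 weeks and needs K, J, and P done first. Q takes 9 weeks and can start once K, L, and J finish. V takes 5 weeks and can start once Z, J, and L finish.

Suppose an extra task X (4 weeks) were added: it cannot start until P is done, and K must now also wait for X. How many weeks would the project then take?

21

Originally the project takes 17 weeks.
With X inserted, K now waits for max(P, X).
New critical path: P→X→K→J→L→Q = 2+4+1+1+4+9 = 21 ⇒ 21 weeks.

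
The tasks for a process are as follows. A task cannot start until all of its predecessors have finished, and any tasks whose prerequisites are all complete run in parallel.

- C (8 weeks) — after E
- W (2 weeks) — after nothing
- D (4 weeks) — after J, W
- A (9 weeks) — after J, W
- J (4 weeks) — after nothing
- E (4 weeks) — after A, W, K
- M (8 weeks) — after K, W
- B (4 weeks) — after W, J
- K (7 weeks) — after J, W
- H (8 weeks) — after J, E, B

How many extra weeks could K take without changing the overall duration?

Critical path: J→A→E→C = 4+9+4+8 = 25, so the finish is 25 weeks.
The longest chain containing K totals 23 weeks.
Slack of K = 6 − 4 = 2 weeks.

2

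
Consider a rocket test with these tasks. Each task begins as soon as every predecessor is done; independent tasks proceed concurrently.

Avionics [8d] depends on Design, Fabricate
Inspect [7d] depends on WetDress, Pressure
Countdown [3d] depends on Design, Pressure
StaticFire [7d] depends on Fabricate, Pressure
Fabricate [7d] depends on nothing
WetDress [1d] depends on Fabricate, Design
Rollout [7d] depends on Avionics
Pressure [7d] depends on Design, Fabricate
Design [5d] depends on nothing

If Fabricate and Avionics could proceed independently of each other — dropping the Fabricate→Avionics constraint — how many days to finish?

21

With the dependency in place, Fabricate→Avionics→Rollout = 7+8+7 = 22 sets the finish at 22 days.
Without Fabricate→Avionics, Avionics's earliest start moves from 7 to 5.
The longest chain is now Fabricate→Pressure→StaticFire = 7+7+7 = 21, so the schedule takes 21 days.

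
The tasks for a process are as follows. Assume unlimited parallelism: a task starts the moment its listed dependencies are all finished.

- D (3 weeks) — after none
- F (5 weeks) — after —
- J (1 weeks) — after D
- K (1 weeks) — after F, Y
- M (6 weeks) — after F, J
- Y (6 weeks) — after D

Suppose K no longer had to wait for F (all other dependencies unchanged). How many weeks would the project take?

11

With the dependency in place, F→M = 5+6 = 11 sets the finish at 11 weeks.
Dropping F→K doesn't change K's earliest start (9); another predecessor still binds.
After: F→M = 5+6 = 11 → 11 weeks.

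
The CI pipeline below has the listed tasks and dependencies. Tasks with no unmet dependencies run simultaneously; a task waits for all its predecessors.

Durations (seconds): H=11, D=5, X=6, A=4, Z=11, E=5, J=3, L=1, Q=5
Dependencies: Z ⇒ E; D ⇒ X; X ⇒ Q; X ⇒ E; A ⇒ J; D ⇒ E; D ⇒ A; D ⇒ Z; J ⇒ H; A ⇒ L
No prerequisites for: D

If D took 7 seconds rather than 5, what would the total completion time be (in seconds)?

25

Baseline: D→A→J→H = 5+4+3+11 = 23 → 23 seconds.
D lies on that path, so at 7 seconds the path becomes 25 seconds.
The critical path is still D→A→J→H; finish is now 25 seconds.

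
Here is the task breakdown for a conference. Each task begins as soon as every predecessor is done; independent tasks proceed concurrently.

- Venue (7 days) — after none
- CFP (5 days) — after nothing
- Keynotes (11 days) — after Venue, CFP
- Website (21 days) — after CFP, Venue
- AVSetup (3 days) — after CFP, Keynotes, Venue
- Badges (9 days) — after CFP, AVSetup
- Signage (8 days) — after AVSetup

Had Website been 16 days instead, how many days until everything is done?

30

Baseline: Venue→Keynotes→AVSetup→Badges = 7+11+3+9 = 30 → 30 days.
The longest path through Website is only 28 days, so Website has float 2.
The critical path is still Venue→Keynotes→AVSetup→Badges; finish is now 30 days.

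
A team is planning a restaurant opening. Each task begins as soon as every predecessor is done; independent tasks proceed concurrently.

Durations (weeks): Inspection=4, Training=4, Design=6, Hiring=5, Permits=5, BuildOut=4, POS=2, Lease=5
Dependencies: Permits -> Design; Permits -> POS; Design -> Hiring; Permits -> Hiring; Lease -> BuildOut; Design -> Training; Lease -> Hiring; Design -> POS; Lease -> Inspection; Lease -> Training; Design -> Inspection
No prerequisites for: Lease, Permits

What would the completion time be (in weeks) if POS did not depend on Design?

16

With the dependency in place, Permits→Design→Hiring = 5+6+5 = 16 sets the finish at 16 weeks.
Without Design→POS, POS's earliest start moves from 11 to 5.
New critical path: Permits→Design→Hiring = 5+6+5 = 16 ⇒ 16 weeks.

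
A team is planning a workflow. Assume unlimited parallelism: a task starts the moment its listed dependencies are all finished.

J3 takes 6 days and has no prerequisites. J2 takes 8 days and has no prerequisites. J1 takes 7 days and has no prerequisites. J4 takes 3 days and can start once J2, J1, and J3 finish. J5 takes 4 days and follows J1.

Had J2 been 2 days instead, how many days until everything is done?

11

Baseline: J2→J4 = 8+3 = 11 → 11 days.
J2 is on the critical path; changing it to 2 makes that path 5 days.
The binding chain switches to J1→J5 = 7+4 = 11; finish 11 days.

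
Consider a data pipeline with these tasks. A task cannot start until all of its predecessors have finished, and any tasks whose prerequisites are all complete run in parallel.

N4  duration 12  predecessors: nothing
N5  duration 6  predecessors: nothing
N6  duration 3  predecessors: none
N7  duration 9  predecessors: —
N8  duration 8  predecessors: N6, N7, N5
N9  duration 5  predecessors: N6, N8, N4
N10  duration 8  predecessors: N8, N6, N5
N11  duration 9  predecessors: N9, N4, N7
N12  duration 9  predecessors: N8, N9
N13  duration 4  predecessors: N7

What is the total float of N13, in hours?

The longest chain is N7→N8→N9→N11 = 9+8+5+9 = 31; overall finish 31 hours.
The longest chain containing N13 totals 13 hours.
So N13 can slip 31 − 13 = 18 hours.

18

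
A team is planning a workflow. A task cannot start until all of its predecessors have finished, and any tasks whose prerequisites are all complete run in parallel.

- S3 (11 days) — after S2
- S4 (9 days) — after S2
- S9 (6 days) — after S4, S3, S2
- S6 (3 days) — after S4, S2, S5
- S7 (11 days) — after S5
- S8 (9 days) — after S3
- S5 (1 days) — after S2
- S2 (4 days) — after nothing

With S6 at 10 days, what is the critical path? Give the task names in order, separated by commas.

S2, S3, S8

As given, the longest chain is S2→S3→S8 = 4+11+9 = 24, so the finish is 24 days.
S6 has 8 days of float (longest path through it is 16).
No other chain overtakes it, so the finish is 24 days.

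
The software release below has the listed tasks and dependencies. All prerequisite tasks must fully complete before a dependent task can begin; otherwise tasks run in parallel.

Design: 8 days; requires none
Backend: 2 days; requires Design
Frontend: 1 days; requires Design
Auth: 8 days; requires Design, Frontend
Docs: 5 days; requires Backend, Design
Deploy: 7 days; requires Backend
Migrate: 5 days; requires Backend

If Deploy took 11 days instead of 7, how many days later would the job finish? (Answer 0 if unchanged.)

4

Actual critical path: Design→Backend→Deploy = 8+2+7 = 17 ⇒ 17 days.
Deploy is on the critical path; changing it to 11 makes that path 21 days.
No other chain overtakes it, so the finish is 21 days.
Change in finish: 21 − 17 = +4 days.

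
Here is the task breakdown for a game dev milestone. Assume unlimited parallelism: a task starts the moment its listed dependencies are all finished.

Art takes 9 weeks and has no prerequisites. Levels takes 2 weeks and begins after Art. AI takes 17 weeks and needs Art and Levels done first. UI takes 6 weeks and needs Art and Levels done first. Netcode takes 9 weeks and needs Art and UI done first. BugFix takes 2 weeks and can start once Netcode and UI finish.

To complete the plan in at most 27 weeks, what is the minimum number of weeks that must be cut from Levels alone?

1

Current finish: 28 weeks; target: 27.
Levels is on every critical path, so each week cut from Levels cuts the finish by one (this holds down to a finish of 27).
Need 28 − 27 = 1 week off Levels → Levels becomes 1 week, finish becomes 27.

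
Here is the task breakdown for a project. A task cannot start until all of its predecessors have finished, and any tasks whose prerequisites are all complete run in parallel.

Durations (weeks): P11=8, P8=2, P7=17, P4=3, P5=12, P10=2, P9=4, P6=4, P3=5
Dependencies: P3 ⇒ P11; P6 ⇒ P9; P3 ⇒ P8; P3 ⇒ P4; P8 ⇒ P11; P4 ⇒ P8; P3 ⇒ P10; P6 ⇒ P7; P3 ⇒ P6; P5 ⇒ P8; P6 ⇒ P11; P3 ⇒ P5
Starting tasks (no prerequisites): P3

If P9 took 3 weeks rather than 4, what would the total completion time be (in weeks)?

27

The binding path is P3→P5→P8→P11 = 5+12+2+8 = 27; finish at 27 weeks.
P9 is off the critical path — its longest chain is 13 weeks, giving 14 of slack.
No other chain overtakes it, so the finish is 27 weeks.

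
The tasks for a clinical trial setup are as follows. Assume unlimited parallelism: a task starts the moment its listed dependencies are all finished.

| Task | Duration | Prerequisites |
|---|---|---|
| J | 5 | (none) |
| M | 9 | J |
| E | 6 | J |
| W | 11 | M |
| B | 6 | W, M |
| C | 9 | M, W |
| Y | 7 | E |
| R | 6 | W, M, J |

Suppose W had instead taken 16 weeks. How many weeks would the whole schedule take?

39

Actual critical path: J→M→W→C = 5+9+11+9 = 34 ⇒ 34 weeks.
W is on the critical path; changing it to 16 makes that path 39 weeks.
The critical path is still J→M→W→C; finish is now 39 weeks.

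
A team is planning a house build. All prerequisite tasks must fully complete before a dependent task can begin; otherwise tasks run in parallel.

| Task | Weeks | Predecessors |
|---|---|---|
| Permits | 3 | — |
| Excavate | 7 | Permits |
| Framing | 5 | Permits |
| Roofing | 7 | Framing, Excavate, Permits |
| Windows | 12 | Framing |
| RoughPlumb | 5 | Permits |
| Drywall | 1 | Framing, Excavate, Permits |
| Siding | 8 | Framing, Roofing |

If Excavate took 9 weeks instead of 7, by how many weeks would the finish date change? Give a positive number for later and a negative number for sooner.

Baseline: Permits→Excavate→Roofing→Siding = 3+7+7+8 = 25 → 25 weeks.
Excavate is on the critical path; changing it to 9 makes that path 27 weeks.
That remains the longest chain; total 27 weeks.
Change in finish: 27 − 25 = +2 weeks.

2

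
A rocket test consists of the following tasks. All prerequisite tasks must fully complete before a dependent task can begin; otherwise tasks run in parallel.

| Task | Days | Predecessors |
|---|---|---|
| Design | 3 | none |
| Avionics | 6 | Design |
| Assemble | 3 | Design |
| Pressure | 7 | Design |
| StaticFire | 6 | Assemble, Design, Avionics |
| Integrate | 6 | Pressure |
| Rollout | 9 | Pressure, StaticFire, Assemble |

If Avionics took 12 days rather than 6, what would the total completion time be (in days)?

The binding path is Design→Avionics→StaticFire→Rollout = 3+6+6+9 = 24; finish at 24 days.
Since Avionics is critical, the +6 change carries straight to that chain (now 30 days).
That remains the longest chain; total 30 days.

30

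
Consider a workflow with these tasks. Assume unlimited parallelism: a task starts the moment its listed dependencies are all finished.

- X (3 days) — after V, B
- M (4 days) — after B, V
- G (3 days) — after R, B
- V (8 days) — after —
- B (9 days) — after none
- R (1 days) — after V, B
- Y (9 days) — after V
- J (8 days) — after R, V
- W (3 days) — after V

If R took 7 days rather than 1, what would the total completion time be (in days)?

24

Baseline: B→R→J = 9+1+8 = 18 → 18 days.
R lies on that path, so at 7 days the path becomes 24 days.
That remains the longest chain; total 24 days.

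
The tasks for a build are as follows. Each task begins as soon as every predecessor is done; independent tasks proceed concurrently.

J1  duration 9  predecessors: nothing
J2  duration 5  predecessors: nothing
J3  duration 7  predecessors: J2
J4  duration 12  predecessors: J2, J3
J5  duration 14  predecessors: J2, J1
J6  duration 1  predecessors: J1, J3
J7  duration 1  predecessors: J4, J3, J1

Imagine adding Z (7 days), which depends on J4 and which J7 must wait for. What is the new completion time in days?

32

Originally the project takes 25 days.
With Z inserted, J7 now waits for max(J4, J3, J1, Z).
New critical path: J2→J3→J4→Z→J7 = 5+7+12+7+1 = 32 ⇒ 32 days.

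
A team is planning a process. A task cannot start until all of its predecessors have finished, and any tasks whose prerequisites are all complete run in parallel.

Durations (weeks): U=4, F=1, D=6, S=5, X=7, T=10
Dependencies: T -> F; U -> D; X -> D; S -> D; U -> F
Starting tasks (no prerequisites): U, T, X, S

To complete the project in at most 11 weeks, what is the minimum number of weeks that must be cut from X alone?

2

Current finish: 13 weeks; target: 11.
X is on every critical path, so each week cut from X cuts the finish by one (this holds down to a finish of 11).
Need 13 − 11 = 2 weeks off X → X becomes 5 weeks, finish becomes 11.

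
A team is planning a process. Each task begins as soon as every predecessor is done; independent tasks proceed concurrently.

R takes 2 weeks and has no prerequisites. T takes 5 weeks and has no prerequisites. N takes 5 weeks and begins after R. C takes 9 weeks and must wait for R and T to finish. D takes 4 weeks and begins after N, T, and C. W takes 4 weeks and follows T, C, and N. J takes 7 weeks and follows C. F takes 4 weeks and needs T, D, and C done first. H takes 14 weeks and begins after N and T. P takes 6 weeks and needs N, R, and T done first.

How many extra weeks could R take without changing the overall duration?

Critical path: T→C→D→F = 5+9+4+4 = 22, so the finish is 22 weeks.
R finishes as early as 2 and must finish by 3.
Float = 22 − 21 = 1.

1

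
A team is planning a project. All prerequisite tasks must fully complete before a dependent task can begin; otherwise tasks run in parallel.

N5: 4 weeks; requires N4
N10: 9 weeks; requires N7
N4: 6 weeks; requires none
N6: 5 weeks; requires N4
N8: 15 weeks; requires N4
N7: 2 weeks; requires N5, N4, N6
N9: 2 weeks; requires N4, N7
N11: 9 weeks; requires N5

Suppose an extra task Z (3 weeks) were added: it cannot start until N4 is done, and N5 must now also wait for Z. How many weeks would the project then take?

24

Originally the project takes 22 weeks.
With Z inserted, N5 now waits for max(N4, Z).
New critical path: N4→Z→N5→N7→N10 = 6+3+4+2+9 = 24 ⇒ 24 weeks.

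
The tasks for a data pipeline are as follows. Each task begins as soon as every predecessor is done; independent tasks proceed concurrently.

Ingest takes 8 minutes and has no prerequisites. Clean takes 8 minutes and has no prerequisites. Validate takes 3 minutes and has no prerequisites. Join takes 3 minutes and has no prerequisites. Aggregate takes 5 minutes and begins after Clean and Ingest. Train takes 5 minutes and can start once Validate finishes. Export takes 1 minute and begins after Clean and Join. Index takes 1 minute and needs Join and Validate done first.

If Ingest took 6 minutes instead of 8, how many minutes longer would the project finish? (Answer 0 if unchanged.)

0

Baseline: Ingest→Aggregate = 8+5 = 13 → 13 minutes.
Ingest lies on that path, so at 6 minutes the path becomes 11 minutes.
New critical path: Clean→Aggregate = 8+5 = 13 ⇒ 13 minutes.
Change in finish: 13 − 13 = +0 minutes.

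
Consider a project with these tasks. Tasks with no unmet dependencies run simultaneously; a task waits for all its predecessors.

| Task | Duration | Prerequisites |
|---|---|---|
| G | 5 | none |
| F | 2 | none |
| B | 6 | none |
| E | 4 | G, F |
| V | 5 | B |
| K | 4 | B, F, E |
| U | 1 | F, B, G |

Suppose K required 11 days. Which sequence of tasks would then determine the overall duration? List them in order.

G, E, K

Actual critical path: G→E→K = 5+4+4 = 13 ⇒ 13 days.
K lies on that path, so at 11 days the path becomes 20 days.
No other chain overtakes it, so the finish is 20 days.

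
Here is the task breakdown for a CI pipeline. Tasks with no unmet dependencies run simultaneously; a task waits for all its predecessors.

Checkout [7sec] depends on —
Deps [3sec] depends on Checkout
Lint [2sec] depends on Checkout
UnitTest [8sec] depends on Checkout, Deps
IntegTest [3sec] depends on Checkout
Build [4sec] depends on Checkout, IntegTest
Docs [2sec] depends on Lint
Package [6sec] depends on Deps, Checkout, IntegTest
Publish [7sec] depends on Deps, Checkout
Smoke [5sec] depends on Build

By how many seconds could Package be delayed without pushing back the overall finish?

Checkout→IntegTest→Build→Smoke = 7+3+4+5 = 19 sets the makespan at 19 seconds.
The longest chain containing Package totals 16 seconds.
Float = 19 − 16 = 3.

3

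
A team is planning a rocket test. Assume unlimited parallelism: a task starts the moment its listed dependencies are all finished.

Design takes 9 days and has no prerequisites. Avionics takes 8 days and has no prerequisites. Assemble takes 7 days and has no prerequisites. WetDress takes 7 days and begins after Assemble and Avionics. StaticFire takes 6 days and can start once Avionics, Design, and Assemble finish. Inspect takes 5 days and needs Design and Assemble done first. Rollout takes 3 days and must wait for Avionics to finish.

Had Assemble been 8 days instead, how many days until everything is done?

15

The binding path is Design→StaticFire = 9+6 = 15; finish at 15 days.
Assemble is off the critical path — its longest chain is 14 days, giving 1 of slack.
That remains the longest chain; total 15 days.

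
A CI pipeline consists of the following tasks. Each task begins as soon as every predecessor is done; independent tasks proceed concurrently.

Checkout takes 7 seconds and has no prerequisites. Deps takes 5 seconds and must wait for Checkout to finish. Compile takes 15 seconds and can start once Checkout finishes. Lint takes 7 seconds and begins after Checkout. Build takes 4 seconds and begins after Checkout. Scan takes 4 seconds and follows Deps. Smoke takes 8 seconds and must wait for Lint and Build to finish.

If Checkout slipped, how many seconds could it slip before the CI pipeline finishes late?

Checkout→Compile = 7+15 = 22 sets the makespan at 22 seconds.
Checkout finishes as early as 7 and must finish by 7.
Float = 22 − 22 = 0.

0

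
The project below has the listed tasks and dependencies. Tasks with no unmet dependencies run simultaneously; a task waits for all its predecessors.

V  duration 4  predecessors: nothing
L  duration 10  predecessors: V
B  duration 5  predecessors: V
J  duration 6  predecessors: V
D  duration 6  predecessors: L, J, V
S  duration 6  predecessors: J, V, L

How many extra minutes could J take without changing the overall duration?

4

The longest chain is V→L→D = 4+10+6 = 20; overall finish 20 minutes.
The longest chain containing J totals 16 minutes.
So J can slip 14 − 10 = 4 minutes.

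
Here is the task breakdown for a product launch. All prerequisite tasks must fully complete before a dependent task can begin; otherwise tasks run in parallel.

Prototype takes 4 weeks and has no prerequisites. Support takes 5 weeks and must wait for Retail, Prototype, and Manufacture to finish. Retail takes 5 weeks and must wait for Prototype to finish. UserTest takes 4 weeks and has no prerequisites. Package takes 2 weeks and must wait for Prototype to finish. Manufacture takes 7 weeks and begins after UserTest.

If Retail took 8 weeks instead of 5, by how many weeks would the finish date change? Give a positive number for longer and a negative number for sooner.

Critical path before the change: UserTest→Manufacture→Support = 4+7+5 = 16 giving 16 weeks.
Retail has 2 weeks of float (longest path through it is 14).
The binding chain switches to Prototype→Retail→Support = 4+8+5 = 17; finish 17 weeks.
Change in finish: 17 − 16 = +1 weeks.

1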